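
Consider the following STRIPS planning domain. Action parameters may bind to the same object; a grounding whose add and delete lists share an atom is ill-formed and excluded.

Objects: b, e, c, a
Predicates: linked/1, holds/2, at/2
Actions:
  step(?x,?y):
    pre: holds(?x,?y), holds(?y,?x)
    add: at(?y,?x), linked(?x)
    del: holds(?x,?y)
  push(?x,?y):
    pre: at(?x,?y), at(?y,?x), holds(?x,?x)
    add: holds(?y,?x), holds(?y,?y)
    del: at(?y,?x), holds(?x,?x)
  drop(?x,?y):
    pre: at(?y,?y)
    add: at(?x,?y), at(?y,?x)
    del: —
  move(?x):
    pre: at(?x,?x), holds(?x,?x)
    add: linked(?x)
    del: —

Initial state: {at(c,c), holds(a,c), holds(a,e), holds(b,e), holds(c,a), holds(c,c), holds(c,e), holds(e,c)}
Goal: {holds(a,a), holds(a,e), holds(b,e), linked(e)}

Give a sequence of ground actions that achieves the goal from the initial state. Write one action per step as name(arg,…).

step(e,c); drop(a,c); push(c,a)

1. step(e,c)  →  {at(c,c), at(c,e), holds(a,c), holds(a,e), holds(b,e), holds(c,a), holds(c,c), holds(c,e), linked(e)}
2. drop(a,c)  →  {at(a,c), at(c,a), at(c,c), at(c,e), holds(a,c), holds(a,e), holds(b,e), holds(c,a), holds(c,c), holds(c,e), linked(e)}
3. push(c,a)  →  {at(c,a), at(c,c), at(c,e), holds(a,a), holds(a,c), holds(a,e), holds(b,e), holds(c,a), holds(c,e), linked(e)}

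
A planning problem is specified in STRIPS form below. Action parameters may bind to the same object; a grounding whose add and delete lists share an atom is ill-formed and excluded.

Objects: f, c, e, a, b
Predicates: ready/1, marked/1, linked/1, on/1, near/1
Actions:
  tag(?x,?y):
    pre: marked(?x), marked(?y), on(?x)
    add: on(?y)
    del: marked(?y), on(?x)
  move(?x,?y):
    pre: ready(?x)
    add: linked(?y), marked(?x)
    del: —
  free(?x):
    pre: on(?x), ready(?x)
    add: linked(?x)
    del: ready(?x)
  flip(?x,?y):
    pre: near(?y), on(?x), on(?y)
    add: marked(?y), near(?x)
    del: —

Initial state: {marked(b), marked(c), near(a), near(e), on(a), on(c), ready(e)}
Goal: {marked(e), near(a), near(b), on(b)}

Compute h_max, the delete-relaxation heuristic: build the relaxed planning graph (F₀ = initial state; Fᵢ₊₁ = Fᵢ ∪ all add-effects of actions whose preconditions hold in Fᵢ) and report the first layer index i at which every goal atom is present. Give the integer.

F0 = init (7 atoms)
F1 = F0 ∪ {linked(a), linked(b), linked(c), linked(e), linked(f), marked(a), marked(e), near(c), on(b)}  (16 atoms)
F2 = F1 ∪ {near(b), on(e)}  (18 atoms)
goal ⊆ F2  ⇒  h_max = 2

2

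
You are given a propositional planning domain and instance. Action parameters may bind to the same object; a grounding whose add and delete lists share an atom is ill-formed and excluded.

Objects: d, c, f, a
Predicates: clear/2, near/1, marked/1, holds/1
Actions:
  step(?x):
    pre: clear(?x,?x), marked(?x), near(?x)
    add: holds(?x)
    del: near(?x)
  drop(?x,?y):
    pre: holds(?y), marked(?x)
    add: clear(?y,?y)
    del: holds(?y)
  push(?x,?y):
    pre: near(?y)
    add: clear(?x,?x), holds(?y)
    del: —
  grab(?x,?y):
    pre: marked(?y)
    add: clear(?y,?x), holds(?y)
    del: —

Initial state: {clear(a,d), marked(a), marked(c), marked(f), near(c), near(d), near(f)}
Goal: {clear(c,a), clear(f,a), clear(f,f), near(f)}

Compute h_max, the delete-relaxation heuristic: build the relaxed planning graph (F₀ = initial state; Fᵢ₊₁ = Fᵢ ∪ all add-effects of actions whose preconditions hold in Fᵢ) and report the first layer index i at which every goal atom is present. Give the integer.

F0 = init (7 atoms)
F1 = F0 ∪ {clear(a,a), clear(a,c), clear(a,f), clear(c,a), clear(c,c), clear(c,d), clear(c,f), clear(d,d), clear(f,a), clear(f,c), clear(f,d), clear(f,f), holds(a), holds(c), holds(d), holds(f)}  (23 atoms)
goal ⊆ F1  ⇒  h_max = 1

1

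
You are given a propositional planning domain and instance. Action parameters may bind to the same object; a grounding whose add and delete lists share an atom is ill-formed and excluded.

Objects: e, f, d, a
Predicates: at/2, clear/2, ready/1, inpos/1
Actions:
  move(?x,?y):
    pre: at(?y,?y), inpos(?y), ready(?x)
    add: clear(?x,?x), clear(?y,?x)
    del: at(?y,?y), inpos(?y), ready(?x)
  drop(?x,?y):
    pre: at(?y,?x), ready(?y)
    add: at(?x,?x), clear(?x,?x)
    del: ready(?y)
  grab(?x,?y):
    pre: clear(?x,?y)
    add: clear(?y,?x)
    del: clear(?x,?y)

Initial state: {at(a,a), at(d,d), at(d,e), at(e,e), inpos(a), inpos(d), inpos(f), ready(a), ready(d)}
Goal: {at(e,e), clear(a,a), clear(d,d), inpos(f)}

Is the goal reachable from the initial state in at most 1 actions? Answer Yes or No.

No

1. move(d,d)  →  {at(a,a), at(d,e), at(e,e), clear(d,d), inpos(a), inpos(f), ready(a)}
2. move(a,a)  →  {at(d,e), at(e,e), clear(a,a), clear(d,d), inpos(f)}
optimal plan length = 2; 2 > 1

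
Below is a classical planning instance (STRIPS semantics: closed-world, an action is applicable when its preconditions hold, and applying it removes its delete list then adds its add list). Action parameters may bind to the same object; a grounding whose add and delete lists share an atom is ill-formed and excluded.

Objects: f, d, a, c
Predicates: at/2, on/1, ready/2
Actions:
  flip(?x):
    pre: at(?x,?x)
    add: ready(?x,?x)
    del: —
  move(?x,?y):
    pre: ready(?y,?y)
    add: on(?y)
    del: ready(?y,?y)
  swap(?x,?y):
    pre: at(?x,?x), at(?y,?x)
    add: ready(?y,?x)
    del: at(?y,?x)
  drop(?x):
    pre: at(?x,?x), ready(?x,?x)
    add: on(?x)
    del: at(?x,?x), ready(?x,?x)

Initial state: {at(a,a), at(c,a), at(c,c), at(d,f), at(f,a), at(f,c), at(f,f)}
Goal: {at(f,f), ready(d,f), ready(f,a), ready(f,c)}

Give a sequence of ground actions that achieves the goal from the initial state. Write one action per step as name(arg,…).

1. swap(f,d)  →  {at(a,a), at(c,a), at(c,c), at(f,a), at(f,c), at(f,f), ready(d,f)}
2. swap(a,f)  →  {at(a,a), at(c,a), at(c,c), at(f,c), at(f,f), ready(d,f), ready(f,a)}
3. swap(c,f)  →  {at(a,a), at(c,a), at(c,c), at(f,f), ready(d,f), ready(f,a), ready(f,c)}

swap(f,d); swap(a,f); swap(c,f)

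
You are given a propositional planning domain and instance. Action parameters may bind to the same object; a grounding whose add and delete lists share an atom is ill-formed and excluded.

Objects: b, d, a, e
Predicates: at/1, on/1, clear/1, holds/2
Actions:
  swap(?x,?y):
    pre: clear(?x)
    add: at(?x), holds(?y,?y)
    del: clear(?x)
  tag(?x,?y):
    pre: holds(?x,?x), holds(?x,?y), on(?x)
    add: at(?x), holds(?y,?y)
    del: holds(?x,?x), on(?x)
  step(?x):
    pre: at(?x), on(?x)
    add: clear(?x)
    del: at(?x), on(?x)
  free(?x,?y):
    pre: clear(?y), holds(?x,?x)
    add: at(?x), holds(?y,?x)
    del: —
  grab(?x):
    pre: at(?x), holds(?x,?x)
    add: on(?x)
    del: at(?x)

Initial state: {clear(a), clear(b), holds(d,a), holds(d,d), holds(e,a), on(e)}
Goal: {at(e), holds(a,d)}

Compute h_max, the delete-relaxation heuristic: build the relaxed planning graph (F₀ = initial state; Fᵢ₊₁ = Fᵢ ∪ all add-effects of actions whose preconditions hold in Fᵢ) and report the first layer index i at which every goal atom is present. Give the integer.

F0 = init (6 atoms)
F1 = F0 ∪ {at(a), at(b), at(d), holds(a,a), holds(a,d), holds(b,b), holds(b,d), holds(e,e)}  (14 atoms)
F2 = F1 ∪ {at(e), holds(a,b), holds(a,e), holds(b,a), holds(b,e), on(a), on(b), on(d)}  (22 atoms)
goal ⊆ F2  ⇒  h_max = 2

2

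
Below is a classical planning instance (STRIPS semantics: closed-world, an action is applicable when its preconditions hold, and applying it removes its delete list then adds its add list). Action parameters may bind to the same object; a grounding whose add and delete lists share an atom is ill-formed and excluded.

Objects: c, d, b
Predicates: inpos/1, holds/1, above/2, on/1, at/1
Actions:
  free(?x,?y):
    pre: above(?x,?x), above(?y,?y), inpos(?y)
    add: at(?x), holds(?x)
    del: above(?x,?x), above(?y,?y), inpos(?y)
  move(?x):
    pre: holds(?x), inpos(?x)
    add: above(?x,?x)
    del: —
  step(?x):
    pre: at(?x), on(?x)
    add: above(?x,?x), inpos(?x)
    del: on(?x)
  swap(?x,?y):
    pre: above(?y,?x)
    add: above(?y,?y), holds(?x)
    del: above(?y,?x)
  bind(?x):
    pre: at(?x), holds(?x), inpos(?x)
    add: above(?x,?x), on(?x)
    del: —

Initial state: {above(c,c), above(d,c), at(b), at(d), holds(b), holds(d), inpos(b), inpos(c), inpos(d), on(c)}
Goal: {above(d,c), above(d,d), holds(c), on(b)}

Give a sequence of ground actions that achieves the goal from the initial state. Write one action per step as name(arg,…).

1. free(c,c)  →  {above(d,c), at(b), at(c), at(d), holds(b), holds(c), holds(d), inpos(b), inpos(d), on(c)}
2. move(d)  →  {above(d,c), above(d,d), at(b), at(c), at(d), holds(b), holds(c), holds(d), inpos(b), inpos(d), on(c)}
3. bind(b)  →  {above(b,b), above(d,c), above(d,d), at(b), at(c), at(d), holds(b), holds(c), holds(d), inpos(b), inpos(d), on(b), on(c)}

free(c,c); move(d); bind(b)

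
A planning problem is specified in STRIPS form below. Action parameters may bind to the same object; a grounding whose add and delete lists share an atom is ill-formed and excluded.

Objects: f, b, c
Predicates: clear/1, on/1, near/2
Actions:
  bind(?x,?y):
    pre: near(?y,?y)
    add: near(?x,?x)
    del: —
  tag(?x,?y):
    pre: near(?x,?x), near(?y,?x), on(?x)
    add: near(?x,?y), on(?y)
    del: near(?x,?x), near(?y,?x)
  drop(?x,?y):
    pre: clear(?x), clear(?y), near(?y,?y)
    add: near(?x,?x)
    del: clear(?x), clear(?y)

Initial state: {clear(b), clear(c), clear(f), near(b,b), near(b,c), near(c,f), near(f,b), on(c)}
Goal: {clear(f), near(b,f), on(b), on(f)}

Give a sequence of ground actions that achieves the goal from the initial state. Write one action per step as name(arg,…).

1. bind(c,b)  →  {clear(b), clear(c), clear(f), near(b,b), near(b,c), near(c,c), near(c,f), near(f,b), on(c)}
2. tag(c,b)  →  {clear(b), clear(c), clear(f), near(b,b), near(c,b), near(c,f), near(f,b), on(b), on(c)}
3. tag(b,f)  →  {clear(b), clear(c), clear(f), near(b,f), near(c,b), near(c,f), on(b), on(c), on(f)}

bind(c,b); tag(c,b); tag(b,f)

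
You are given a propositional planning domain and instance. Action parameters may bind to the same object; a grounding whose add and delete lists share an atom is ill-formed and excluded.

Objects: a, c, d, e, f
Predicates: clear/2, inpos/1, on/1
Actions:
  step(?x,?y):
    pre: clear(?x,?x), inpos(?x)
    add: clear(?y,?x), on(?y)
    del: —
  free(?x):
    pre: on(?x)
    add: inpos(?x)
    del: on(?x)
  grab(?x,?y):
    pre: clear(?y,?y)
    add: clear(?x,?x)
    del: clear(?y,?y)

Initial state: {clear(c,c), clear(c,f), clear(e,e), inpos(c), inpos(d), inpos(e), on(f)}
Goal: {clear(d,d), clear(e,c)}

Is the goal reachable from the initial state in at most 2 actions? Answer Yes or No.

1. step(c,e)  →  {clear(c,c), clear(c,f), clear(e,c), clear(e,e), inpos(c), inpos(d), inpos(e), on(e), on(f)}
2. grab(d,c)  →  {clear(c,f), clear(d,d), clear(e,c), clear(e,e), inpos(c), inpos(d), inpos(e), on(e), on(f)}
optimal plan length = 2; 2 ≤ 2

Yes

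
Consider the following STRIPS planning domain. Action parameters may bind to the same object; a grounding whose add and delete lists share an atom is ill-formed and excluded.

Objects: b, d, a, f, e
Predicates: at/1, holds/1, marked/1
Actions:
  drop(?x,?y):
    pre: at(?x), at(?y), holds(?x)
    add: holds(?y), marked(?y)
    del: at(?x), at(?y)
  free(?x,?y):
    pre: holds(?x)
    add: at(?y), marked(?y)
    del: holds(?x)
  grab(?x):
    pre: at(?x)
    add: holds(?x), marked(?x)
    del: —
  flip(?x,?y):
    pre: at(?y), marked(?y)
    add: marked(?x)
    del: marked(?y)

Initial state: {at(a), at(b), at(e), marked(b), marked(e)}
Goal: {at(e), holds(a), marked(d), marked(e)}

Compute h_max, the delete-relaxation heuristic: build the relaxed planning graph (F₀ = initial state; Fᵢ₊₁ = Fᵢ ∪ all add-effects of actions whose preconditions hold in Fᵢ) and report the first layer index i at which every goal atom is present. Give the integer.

F0 = init (5 atoms)
F1 = F0 ∪ {holds(a), holds(b), holds(e), marked(a), marked(d), marked(f)}  (11 atoms)
goal ⊆ F1  ⇒  h_max = 1

1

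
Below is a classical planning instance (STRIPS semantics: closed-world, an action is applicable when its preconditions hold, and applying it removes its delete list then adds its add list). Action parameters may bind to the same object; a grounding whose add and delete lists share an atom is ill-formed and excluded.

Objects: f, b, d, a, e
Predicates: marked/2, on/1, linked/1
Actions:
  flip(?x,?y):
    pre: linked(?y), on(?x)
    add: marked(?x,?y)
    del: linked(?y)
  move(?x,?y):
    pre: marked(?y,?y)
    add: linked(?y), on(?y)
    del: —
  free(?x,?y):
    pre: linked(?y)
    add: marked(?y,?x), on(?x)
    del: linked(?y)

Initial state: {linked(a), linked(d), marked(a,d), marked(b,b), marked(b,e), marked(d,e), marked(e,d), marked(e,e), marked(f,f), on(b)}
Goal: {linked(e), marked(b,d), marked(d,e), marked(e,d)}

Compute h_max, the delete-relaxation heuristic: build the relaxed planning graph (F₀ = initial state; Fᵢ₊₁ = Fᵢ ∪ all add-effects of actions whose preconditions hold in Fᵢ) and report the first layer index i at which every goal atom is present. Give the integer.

1

F0 = init (10 atoms)
F1 = F0 ∪ {linked(b), linked(e), linked(f), marked(a,a), marked(a,b), marked(a,e), marked(a,f), marked(b,a), marked(b,d), marked(d,a), marked(d,b), marked(d,d), marked(d,f), on(a), on(d), on(e), on(f)}  (27 atoms)
goal ⊆ F1  ⇒  h_max = 1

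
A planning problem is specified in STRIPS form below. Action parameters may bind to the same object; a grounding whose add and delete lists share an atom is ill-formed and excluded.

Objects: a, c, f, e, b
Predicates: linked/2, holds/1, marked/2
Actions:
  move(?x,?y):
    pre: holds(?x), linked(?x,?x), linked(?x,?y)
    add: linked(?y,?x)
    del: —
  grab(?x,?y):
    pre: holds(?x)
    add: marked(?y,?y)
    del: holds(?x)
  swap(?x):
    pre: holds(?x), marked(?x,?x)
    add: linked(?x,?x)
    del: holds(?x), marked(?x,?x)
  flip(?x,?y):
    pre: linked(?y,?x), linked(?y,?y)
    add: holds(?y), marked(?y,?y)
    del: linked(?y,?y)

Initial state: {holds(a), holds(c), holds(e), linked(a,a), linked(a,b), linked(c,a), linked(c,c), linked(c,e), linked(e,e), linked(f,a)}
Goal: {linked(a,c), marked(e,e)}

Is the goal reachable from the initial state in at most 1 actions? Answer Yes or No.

1. move(c,a)  →  {holds(a), holds(c), holds(e), linked(a,a), linked(a,b), linked(a,c), linked(c,a), linked(c,c), linked(c,e), linked(e,e), linked(f,a)}
2. grab(a,e)  →  {holds(c), holds(e), linked(a,a), linked(a,b), linked(a,c), linked(c,a), linked(c,c), linked(c,e), linked(e,e), linked(f,a), marked(e,e)}
optimal plan length = 2; 2 > 1

No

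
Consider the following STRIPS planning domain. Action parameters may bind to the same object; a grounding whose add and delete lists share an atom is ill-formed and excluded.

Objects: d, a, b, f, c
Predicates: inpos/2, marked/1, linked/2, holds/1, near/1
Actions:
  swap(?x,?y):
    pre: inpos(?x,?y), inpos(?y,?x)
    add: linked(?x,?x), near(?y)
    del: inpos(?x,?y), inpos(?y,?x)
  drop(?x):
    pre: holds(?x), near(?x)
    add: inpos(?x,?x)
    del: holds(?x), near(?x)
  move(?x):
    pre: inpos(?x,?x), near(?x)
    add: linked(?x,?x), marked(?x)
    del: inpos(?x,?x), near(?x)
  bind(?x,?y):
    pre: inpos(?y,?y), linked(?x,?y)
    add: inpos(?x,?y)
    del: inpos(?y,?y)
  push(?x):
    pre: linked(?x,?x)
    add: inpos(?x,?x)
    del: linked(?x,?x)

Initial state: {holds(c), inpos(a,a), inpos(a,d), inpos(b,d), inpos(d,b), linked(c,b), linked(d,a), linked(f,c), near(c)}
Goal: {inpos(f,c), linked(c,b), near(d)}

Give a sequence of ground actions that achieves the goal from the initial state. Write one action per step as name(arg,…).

1. swap(b,d)  →  {holds(c), inpos(a,a), inpos(a,d), linked(b,b), linked(c,b), linked(d,a), linked(f,c), near(c), near(d)}
2. drop(c)  →  {inpos(a,a), inpos(a,d), inpos(c,c), linked(b,b), linked(c,b), linked(d,a), linked(f,c), near(d)}
3. bind(f,c)  →  {inpos(a,a), inpos(a,d), inpos(f,c), linked(b,b), linked(c,b), linked(d,a), linked(f,c), near(d)}

swap(b,d); drop(c); bind(f,c)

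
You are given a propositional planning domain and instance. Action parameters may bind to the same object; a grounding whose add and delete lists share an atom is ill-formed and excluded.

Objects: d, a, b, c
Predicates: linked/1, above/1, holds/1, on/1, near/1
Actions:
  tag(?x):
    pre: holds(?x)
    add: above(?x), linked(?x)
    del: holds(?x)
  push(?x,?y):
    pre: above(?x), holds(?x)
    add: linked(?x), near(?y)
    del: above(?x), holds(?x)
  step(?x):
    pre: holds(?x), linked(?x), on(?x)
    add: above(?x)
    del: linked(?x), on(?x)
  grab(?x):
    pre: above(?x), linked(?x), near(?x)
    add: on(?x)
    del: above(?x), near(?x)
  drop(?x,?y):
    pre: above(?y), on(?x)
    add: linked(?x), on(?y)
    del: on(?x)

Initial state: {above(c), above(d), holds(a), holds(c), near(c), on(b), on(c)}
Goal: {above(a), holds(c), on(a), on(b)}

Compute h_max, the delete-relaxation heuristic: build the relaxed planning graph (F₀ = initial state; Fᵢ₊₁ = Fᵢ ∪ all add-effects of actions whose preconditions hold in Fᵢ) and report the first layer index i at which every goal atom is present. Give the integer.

2

F0 = init (7 atoms)
F1 = F0 ∪ {above(a), linked(a), linked(b), linked(c), near(a), near(b), near(d), on(d)}  (15 atoms)
F2 = F1 ∪ {linked(d), on(a)}  (17 atoms)
goal ⊆ F2  ⇒  h_max = 2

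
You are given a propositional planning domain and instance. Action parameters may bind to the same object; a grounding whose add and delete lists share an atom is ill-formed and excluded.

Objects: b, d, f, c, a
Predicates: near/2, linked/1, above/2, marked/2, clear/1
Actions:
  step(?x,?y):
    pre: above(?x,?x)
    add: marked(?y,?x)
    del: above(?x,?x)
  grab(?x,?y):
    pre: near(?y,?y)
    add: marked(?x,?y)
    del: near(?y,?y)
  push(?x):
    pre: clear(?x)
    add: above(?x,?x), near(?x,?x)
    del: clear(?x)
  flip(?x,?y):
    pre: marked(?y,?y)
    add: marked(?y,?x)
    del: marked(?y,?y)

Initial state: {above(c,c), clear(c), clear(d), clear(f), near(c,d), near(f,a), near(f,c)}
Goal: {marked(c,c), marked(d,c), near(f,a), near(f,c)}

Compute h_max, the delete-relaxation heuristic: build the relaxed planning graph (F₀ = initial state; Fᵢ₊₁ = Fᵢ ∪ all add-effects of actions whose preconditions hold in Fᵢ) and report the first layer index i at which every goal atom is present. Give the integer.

F0 = init (7 atoms)
F1 = F0 ∪ {above(d,d), above(f,f), marked(a,c), marked(b,c), marked(c,c), marked(d,c), marked(f,c), near(c,c), near(d,d), near(f,f)}  (17 atoms)
goal ⊆ F1  ⇒  h_max = 1

1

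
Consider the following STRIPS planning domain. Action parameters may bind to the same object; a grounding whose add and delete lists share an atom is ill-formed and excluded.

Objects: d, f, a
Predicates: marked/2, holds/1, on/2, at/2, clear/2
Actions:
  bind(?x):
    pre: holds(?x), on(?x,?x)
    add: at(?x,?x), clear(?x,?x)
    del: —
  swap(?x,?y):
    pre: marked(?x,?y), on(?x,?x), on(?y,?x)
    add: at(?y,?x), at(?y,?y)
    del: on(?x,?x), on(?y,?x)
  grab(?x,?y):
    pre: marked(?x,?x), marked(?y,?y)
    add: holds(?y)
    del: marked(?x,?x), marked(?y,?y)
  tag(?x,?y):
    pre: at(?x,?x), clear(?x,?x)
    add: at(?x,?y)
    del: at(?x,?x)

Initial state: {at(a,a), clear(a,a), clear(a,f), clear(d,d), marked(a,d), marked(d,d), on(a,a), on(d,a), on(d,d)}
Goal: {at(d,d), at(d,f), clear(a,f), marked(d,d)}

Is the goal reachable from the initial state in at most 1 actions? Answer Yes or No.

No

1. swap(d,d)  →  {at(a,a), at(d,d), clear(a,a), clear(a,f), clear(d,d), marked(a,d), marked(d,d), on(a,a), on(d,a)}
2. tag(d,f)  →  {at(a,a), at(d,f), clear(a,a), clear(a,f), clear(d,d), marked(a,d), marked(d,d), on(a,a), on(d,a)}
3. swap(a,d)  →  {at(a,a), at(d,a), at(d,d), at(d,f), clear(a,a), clear(a,f), clear(d,d), marked(a,d), marked(d,d)}
optimal plan length = 3; 3 > 1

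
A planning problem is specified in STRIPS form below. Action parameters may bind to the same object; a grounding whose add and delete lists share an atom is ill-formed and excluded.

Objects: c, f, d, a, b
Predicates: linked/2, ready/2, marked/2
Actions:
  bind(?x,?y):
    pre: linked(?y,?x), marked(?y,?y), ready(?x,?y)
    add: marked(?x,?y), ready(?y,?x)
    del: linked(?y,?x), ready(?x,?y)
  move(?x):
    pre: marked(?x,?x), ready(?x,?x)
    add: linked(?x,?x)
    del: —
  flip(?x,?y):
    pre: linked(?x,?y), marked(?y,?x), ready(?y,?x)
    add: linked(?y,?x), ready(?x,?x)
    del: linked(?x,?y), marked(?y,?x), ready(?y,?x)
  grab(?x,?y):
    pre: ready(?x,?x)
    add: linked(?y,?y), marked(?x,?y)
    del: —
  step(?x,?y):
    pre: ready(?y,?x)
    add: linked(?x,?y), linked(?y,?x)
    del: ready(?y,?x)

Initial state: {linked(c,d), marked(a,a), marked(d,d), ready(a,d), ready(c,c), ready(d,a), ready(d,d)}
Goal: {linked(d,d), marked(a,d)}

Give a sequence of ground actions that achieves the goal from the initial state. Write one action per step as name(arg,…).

1. move(d)  →  {linked(c,d), linked(d,d), marked(a,a), marked(d,d), ready(a,d), ready(c,c), ready(d,a), ready(d,d)}
2. step(a,d)  →  {linked(a,d), linked(c,d), linked(d,a), linked(d,d), marked(a,a), marked(d,d), ready(a,d), ready(c,c), ready(d,d)}
3. bind(a,d)  →  {linked(a,d), linked(c,d), linked(d,d), marked(a,a), marked(a,d), marked(d,d), ready(c,c), ready(d,a), ready(d,d)}

move(d); step(a,d); bind(a,d)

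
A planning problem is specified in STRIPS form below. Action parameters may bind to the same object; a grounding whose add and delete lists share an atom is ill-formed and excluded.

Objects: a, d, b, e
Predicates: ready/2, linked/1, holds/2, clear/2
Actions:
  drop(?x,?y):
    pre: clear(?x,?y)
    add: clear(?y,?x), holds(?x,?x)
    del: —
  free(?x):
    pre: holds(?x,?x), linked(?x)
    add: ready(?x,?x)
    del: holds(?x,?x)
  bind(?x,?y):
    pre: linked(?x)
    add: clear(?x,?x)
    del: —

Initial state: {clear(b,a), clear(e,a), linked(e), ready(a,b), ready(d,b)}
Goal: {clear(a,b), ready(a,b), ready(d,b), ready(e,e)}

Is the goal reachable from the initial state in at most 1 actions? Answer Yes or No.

No

1. drop(b,a)  →  {clear(a,b), clear(b,a), clear(e,a), holds(b,b), linked(e), ready(a,b), ready(d,b)}
2. drop(e,a)  →  {clear(a,b), clear(a,e), clear(b,a), clear(e,a), holds(b,b), holds(e,e), linked(e), ready(a,b), ready(d,b)}
3. free(e)  →  {clear(a,b), clear(a,e), clear(b,a), clear(e,a), holds(b,b), linked(e), ready(a,b), ready(d,b), ready(e,e)}
optimal plan length = 3; 3 > 1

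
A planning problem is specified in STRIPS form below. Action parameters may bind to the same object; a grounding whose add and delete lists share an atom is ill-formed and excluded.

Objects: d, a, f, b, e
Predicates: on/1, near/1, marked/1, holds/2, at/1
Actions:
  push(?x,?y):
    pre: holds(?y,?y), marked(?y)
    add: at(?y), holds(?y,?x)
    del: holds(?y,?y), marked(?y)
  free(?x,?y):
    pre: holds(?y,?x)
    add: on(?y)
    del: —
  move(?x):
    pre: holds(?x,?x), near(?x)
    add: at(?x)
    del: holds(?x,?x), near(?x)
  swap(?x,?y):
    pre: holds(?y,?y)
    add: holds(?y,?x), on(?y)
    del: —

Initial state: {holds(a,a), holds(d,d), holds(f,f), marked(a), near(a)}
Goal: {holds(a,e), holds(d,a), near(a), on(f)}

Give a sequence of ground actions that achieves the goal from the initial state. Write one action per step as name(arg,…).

push(e,a); free(f,f); swap(a,d)

1. push(e,a)  →  {at(a), holds(a,e), holds(d,d), holds(f,f), near(a)}
2. free(f,f)  →  {at(a), holds(a,e), holds(d,d), holds(f,f), near(a), on(f)}
3. swap(a,d)  →  {at(a), holds(a,e), holds(d,a), holds(d,d), holds(f,f), near(a), on(d), on(f)}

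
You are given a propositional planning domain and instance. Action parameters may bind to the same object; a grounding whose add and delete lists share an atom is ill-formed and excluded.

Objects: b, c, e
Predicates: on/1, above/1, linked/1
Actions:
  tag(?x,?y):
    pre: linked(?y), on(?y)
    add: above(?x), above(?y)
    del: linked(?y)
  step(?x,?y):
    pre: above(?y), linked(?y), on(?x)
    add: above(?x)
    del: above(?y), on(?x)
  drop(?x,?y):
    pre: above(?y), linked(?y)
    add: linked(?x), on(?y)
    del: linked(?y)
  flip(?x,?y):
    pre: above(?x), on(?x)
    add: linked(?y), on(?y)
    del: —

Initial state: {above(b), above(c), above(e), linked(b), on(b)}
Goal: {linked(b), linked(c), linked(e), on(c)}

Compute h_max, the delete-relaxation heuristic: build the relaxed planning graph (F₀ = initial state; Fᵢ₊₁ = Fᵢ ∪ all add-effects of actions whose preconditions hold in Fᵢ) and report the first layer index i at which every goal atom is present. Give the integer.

F0 = init (5 atoms)
F1 = F0 ∪ {linked(c), linked(e), on(c), on(e)}  (9 atoms)
goal ⊆ F1  ⇒  h_max = 1

1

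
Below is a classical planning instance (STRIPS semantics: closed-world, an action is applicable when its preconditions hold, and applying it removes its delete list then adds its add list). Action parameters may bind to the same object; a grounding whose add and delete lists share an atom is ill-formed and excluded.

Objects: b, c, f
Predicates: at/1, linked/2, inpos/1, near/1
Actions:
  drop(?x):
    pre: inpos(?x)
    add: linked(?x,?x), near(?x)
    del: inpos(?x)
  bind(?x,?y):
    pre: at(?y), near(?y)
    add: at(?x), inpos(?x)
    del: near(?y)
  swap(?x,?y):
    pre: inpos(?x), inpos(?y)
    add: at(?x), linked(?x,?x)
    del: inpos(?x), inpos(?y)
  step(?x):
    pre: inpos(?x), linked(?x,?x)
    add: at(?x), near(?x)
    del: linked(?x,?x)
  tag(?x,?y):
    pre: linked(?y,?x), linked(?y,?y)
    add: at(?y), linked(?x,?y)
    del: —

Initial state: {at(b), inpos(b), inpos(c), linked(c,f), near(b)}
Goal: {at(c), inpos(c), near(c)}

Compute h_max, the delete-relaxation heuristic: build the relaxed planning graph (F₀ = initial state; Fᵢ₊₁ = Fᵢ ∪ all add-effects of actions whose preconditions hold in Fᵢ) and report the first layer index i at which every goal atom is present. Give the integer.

1

F0 = init (5 atoms)
F1 = F0 ∪ {at(c), at(f), inpos(f), linked(b,b), linked(c,c), near(c)}  (11 atoms)
goal ⊆ F1  ⇒  h_max = 1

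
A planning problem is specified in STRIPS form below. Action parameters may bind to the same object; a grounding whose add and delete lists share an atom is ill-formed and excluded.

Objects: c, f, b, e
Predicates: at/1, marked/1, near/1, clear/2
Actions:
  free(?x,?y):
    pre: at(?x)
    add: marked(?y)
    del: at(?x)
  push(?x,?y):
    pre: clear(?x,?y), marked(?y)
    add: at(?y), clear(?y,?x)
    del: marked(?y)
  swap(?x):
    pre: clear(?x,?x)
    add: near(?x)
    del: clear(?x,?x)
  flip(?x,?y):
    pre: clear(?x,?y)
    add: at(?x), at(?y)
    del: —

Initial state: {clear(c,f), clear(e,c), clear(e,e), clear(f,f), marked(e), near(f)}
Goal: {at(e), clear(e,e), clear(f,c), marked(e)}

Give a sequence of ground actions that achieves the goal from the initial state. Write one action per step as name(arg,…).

flip(e,c); free(c,f); push(c,f)

1. flip(e,c)  →  {at(c), at(e), clear(c,f), clear(e,c), clear(e,e), clear(f,f), marked(e), near(f)}
2. free(c,f)  →  {at(e), clear(c,f), clear(e,c), clear(e,e), clear(f,f), marked(e), marked(f), near(f)}
3. push(c,f)  →  {at(e), at(f), clear(c,f), clear(e,c), clear(e,e), clear(f,c), clear(f,f), marked(e), near(f)}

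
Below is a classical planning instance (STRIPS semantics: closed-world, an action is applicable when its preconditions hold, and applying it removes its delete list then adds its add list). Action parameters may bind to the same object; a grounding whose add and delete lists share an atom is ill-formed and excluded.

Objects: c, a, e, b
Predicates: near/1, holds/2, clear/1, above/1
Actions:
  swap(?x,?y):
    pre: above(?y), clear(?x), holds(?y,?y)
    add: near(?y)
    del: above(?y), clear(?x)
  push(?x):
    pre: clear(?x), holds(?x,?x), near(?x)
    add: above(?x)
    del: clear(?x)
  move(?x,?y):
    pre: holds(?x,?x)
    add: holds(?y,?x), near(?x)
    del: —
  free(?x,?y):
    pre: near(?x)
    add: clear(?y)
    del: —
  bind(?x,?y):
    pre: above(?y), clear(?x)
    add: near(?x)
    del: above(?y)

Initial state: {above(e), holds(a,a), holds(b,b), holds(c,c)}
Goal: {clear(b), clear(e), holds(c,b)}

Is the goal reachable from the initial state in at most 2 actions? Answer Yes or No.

1. move(b,c)  →  {above(e), holds(a,a), holds(b,b), holds(c,b), holds(c,c), near(b)}
2. free(b,e)  →  {above(e), clear(e), holds(a,a), holds(b,b), holds(c,b), holds(c,c), near(b)}
3. free(b,b)  →  {above(e), clear(b), clear(e), holds(a,a), holds(b,b), holds(c,b), holds(c,c), near(b)}
optimal plan length = 3; 3 > 2

No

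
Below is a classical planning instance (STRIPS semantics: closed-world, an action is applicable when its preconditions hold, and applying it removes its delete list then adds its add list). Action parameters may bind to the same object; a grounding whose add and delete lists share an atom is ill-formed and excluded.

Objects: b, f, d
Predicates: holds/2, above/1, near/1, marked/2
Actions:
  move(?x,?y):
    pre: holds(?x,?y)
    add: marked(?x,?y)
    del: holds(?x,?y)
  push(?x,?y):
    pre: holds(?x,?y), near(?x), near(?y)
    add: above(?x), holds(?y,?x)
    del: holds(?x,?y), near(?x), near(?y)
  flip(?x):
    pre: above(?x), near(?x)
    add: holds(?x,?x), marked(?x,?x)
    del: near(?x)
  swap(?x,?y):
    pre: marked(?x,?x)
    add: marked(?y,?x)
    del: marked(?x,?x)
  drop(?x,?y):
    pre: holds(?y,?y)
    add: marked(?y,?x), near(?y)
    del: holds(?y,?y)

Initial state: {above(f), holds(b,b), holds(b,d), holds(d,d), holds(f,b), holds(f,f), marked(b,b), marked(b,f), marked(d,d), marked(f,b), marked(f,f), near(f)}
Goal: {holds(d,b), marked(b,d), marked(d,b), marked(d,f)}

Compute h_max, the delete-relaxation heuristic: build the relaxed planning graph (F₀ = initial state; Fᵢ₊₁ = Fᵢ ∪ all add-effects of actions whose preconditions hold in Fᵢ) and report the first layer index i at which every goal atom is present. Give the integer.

2

F0 = init (12 atoms)
F1 = F0 ∪ {marked(b,d), marked(d,b), marked(d,f), marked(f,d), near(b), near(d)}  (18 atoms)
F2 = F1 ∪ {above(b), holds(b,f), holds(d,b)}  (21 atoms)
goal ⊆ F2  ⇒  h_max = 2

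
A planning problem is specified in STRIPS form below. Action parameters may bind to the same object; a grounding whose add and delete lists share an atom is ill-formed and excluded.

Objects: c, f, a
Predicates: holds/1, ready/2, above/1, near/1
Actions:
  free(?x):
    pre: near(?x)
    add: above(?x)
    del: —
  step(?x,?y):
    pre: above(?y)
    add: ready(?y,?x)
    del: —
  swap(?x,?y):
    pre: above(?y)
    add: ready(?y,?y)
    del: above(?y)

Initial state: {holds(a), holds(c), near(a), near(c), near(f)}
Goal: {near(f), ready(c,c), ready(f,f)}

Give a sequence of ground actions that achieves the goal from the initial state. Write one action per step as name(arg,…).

free(c); free(f); step(c,c); step(f,f)

1. free(c)  →  {above(c), holds(a), holds(c), near(a), near(c), near(f)}
2. free(f)  →  {above(c), above(f), holds(a), holds(c), near(a), near(c), near(f)}
3. step(c,c)  →  {above(c), above(f), holds(a), holds(c), near(a), near(c), near(f), ready(c,c)}
4. step(f,f)  →  {above(c), above(f), holds(a), holds(c), near(a), near(c), near(f), ready(c,c), ready(f,f)}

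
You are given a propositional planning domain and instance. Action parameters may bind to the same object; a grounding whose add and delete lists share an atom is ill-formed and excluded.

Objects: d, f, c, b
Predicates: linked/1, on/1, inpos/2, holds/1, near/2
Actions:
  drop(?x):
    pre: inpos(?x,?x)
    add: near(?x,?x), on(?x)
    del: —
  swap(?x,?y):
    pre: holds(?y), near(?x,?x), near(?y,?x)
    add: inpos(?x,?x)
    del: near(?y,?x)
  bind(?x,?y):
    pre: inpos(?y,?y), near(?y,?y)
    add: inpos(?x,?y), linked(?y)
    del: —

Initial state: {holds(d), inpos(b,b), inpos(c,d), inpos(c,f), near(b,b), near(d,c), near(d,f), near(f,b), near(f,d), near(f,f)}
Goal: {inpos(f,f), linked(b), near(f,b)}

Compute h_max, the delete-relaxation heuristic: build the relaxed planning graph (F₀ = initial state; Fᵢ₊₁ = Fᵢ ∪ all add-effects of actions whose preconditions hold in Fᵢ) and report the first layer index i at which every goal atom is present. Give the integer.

F0 = init (10 atoms)
F1 = F0 ∪ {inpos(c,b), inpos(d,b), inpos(f,b), inpos(f,f), linked(b), on(b)}  (16 atoms)
goal ⊆ F1  ⇒  h_max = 1

1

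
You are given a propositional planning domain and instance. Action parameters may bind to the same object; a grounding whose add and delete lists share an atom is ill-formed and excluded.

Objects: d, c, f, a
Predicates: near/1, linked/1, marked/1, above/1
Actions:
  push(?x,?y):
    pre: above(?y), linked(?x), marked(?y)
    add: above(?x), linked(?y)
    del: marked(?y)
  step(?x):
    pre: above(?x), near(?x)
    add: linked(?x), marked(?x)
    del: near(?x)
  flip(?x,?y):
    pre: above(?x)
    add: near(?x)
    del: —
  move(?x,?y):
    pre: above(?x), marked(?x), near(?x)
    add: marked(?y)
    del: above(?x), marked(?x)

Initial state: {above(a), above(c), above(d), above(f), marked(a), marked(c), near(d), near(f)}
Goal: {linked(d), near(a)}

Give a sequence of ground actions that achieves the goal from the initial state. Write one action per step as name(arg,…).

1. step(d)  →  {above(a), above(c), above(d), above(f), linked(d), marked(a), marked(c), marked(d), near(f)}
2. flip(a,d)  →  {above(a), above(c), above(d), above(f), linked(d), marked(a), marked(c), marked(d), near(a), near(f)}

step(d); flip(a,d)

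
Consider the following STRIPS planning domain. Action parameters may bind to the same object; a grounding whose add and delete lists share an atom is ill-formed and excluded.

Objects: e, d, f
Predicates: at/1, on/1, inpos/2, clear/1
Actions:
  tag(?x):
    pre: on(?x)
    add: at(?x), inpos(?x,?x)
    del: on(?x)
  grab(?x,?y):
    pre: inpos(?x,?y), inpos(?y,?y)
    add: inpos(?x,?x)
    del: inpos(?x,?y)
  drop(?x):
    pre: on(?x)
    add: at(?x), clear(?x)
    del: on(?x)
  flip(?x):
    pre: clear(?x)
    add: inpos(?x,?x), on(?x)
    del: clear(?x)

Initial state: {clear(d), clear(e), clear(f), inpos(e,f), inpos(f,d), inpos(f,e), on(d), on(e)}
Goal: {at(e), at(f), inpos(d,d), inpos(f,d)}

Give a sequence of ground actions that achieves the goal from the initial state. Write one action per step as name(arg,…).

tag(e); tag(d); flip(f); tag(f)

1. tag(e)  →  {at(e), clear(d), clear(e), clear(f), inpos(e,e), inpos(e,f), inpos(f,d), inpos(f,e), on(d)}
2. tag(d)  →  {at(d), at(e), clear(d), clear(e), clear(f), inpos(d,d), inpos(e,e), inpos(e,f), inpos(f,d), inpos(f,e)}
3. flip(f)  →  {at(d), at(e), clear(d), clear(e), inpos(d,d), inpos(e,e), inpos(e,f), inpos(f,d), inpos(f,e), inpos(f,f), on(f)}
4. tag(f)  →  {at(d), at(e), at(f), clear(d), clear(e), inpos(d,d), inpos(e,e), inpos(e,f), inpos(f,d), inpos(f,e), inpos(f,f)}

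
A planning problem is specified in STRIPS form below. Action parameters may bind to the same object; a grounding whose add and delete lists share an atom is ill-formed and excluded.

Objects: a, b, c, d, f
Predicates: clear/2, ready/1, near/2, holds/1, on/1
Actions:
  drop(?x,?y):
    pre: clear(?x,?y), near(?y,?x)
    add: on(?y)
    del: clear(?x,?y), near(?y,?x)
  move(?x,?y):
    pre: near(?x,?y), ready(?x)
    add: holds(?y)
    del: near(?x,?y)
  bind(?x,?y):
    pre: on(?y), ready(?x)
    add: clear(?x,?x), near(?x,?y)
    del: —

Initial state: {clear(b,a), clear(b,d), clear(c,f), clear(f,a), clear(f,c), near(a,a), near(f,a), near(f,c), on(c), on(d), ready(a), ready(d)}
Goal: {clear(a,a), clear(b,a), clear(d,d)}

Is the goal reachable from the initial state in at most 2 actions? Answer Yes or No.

1. bind(a,c)  →  {clear(a,a), clear(b,a), clear(b,d), clear(c,f), clear(f,a), clear(f,c), near(a,a), near(a,c), near(f,a), near(f,c), on(c), on(d), ready(a), ready(d)}
2. bind(d,c)  →  {clear(a,a), clear(b,a), clear(b,d), clear(c,f), clear(d,d), clear(f,a), clear(f,c), near(a,a), near(a,c), near(d,c), near(f,a), near(f,c), on(c), on(d), ready(a), ready(d)}
optimal plan length = 2; 2 ≤ 2

Yes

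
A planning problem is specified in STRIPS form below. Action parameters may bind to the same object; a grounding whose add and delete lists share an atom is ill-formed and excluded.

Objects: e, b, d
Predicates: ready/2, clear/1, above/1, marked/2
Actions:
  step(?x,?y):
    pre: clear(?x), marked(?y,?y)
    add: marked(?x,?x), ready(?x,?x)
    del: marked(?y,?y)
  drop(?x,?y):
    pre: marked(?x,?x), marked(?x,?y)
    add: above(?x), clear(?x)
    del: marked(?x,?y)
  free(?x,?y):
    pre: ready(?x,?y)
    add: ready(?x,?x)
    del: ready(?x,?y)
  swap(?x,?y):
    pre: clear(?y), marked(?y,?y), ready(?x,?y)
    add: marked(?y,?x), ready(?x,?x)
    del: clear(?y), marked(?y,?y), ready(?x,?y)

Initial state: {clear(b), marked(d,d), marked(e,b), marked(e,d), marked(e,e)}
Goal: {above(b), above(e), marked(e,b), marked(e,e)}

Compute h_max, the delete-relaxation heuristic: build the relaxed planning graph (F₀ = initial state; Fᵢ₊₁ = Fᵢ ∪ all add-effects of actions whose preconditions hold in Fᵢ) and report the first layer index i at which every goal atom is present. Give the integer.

F0 = init (5 atoms)
F1 = F0 ∪ {above(d), above(e), clear(d), clear(e), marked(b,b), ready(b,b)}  (11 atoms)
F2 = F1 ∪ {above(b), ready(d,d), ready(e,e)}  (14 atoms)
goal ⊆ F2  ⇒  h_max = 2

2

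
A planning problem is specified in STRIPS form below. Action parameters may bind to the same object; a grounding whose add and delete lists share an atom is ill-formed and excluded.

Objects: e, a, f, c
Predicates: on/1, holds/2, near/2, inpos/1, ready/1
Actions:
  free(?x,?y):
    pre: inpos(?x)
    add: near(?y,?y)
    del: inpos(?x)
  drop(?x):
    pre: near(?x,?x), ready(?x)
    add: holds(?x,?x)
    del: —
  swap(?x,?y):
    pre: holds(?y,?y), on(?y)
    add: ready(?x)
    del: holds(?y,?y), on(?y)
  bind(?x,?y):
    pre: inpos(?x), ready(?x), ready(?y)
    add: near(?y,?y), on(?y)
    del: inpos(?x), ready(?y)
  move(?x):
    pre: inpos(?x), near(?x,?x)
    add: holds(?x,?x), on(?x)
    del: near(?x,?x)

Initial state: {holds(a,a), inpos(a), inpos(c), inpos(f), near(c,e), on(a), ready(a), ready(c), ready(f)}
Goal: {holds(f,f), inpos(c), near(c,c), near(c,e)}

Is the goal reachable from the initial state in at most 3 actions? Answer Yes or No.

1. free(a,f)  →  {holds(a,a), inpos(c), inpos(f), near(c,e), near(f,f), on(a), ready(a), ready(c), ready(f)}
2. free(f,c)  →  {holds(a,a), inpos(c), near(c,c), near(c,e), near(f,f), on(a), ready(a), ready(c), ready(f)}
3. drop(f)  →  {holds(a,a), holds(f,f), inpos(c), near(c,c), near(c,e), near(f,f), on(a), ready(a), ready(c), ready(f)}
optimal plan length = 3; 3 ≤ 3

Yes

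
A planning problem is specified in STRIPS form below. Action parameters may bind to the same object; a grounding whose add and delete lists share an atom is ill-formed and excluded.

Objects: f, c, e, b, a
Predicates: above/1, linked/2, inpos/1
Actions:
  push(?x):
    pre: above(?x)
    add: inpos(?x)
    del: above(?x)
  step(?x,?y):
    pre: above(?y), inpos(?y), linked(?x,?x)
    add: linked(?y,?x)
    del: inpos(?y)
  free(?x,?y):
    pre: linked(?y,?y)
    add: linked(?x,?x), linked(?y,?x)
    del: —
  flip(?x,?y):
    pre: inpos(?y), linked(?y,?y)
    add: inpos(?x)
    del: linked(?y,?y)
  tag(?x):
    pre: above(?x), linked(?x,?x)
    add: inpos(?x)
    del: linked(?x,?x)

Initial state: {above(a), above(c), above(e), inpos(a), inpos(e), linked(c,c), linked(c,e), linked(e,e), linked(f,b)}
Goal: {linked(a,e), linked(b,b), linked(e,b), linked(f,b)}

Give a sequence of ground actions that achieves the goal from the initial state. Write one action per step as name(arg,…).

step(e,a); free(b,e)

1. step(e,a)  →  {above(a), above(c), above(e), inpos(e), linked(a,e), linked(c,c), linked(c,e), linked(e,e), linked(f,b)}
2. free(b,e)  →  {above(a), above(c), above(e), inpos(e), linked(a,e), linked(b,b), linked(c,c), linked(c,e), linked(e,b), linked(e,e), linked(f,b)}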